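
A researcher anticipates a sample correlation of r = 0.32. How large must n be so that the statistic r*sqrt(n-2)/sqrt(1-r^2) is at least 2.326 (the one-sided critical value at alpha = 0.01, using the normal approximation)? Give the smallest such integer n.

50

Need r·√(n−2)/√(1−r²) ≥ 2.326
√(n−2) ≥ 2.326·√(1−0.1024) / 0.32 = 2.326·0.947418 / 0.32 = 6.8865
n−2 ≥ 47.4239  ⇒  n ≥ 49.4239
Smallest integer n = 50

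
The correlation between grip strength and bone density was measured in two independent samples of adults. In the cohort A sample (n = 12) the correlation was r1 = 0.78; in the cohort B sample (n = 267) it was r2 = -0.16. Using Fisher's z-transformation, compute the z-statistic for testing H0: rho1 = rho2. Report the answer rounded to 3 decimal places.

3.560

z1 = atanh(0.78) = 1.045371,  z2 = atanh(-0.16) = -0.161387
SE = √(1/(n1−3) + 1/(n2−3)) = √(1/9 + 1/264) = √(0.1111111 + 0.0037879) = √0.1148990 = 0.338968
z = (z1 − z2)/SE = (1.045371 − (-0.161387)) / 0.338968 = 1.206758 / 0.338968 = 3.560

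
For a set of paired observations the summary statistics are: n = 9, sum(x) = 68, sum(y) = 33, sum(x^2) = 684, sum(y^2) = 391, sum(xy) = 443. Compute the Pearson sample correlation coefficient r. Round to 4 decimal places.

0.9034

Numerator: nΣxy − (Σx)(Σy) = 9·443 − (68)(33) = 1743
Denominator: √[(nΣx²−(Σx)²)(nΣy²−(Σy)²)]
  nΣx²−(Σx)² = 9·684 − 4624 = 1532;  nΣy²−(Σy)² = 9·391 − 1089 = 2430
  √(1532·2430) = √3722760 = 1929.4455
r = 1743 / 1929.4455 = 0.9034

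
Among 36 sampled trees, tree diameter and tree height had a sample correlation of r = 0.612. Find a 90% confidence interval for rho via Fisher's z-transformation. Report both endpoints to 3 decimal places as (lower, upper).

(0.402, 0.761)

Fisher z: z_r = atanh(r) = ½·ln((1+0.612)/(1−0.612)) = 0.712113
SE(z) = 1/√(n−3) = 1/√33 = 0.174078
90% ⇒ z* = 1.645; margin = 1.645·0.174078 = 0.286358
CI on z-scale: (0.425755, 0.998471)
Back-transform: tanh(0.425755) = 0.401768, tanh(0.998471) = 0.760951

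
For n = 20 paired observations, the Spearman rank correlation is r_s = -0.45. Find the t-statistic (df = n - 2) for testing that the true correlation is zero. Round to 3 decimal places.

t = r_s·√(n−2) / √(1−r_s²) with r_s = -0.45, n = 20
  = -0.45·√18 / √(1 − 0.2025)
  = -0.45·4.242641 / 0.893029
  = -1.909188 / 0.893029 = -2.138

-2.138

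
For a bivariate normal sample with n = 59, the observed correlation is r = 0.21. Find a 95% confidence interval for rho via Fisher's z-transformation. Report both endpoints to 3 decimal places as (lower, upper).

(-0.049, 0.442)

z_r = atanh(0.21) = 0.213171;  SE = 1/√(n−3) = 1/√56 = 0.133631
z-limits: 0.213171 ± 1.960·0.133631 = 0.213171 ± 0.261917 = [-0.048746, 0.475088]
ρ-limits: (tanh -0.048746, tanh 0.475088) = (-0.049, 0.442)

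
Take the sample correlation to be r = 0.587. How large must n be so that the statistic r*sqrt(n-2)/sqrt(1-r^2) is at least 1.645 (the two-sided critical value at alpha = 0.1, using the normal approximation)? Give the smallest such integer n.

r√(n−2)/√(1−r²) ≥ 1.645  ⇔  n−2 ≥ (1.645)²·(1−r²)/r²
(1−r²)/r² = (1−0.344569)/0.344569 = 1.9022
n ≥ 2 + 2.706025·1.9022 = 2 + 5.1474 = 7.1474
⌈7.1474⌉ = 8

8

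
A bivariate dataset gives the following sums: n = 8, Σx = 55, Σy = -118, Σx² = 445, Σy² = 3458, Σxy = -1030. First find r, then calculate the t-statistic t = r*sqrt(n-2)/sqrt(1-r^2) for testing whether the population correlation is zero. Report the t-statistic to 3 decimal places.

S_xy = nΣxy − ΣxΣy = 8·(-1030) − 55·(-118) = -8240 − (-6490) = -1750
S_xx = nΣx² − (Σx)² = 8·445 − 55² = 3560 − 3025 = 535
S_yy = nΣy² − (Σy)² = 8·3458 − (-118)² = 27664 − 13924 = 13740
r = S_xy / √(S_xx·S_yy) = -1750 / √(535·13740) = -1750 / √7350900 = -1750 / 2711.2543 = -0.6455
t = r·√(n−2)/√(1−r²) = -0.6455·√6 / √(1−0.416670) = -1.581146 / 0.763760 = -2.070

-2.070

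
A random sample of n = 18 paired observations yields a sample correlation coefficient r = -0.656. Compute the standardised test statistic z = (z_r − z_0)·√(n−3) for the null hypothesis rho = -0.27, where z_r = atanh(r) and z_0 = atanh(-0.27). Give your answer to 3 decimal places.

z_r = atanh(-0.656) = -0.785759,  z_0 = atanh(-0.27) = -0.276864
SE = 1/√(n−3) = 1/√15 = 0.258199
z = (z_r − z_0)/SE = (-0.785759 − (-0.276864)) / 0.258199 = -0.508895 / 0.258199 = -1.971

-1.971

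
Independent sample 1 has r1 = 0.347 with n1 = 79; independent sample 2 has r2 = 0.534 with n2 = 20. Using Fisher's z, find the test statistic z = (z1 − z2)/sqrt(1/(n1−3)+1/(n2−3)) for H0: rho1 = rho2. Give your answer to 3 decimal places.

Fisher z-transforms: z1 = atanh(0.347) = 0.362029, z2 = atanh(0.534) = 0.595724; difference d = -0.233695
Var(d) = 1/76 + 1/17 = 0.0131579 + 0.0588235 = 0.0719814
z = d/√Var(d) = -0.233695 / √0.0719814 = -0.233695 / 0.268293 = -0.871

-0.871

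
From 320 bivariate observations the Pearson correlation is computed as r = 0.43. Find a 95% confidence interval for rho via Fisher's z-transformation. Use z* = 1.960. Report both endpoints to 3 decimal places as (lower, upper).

(0.336, 0.515)

z_r = atanh(0.43) = 0.459897;  SE = 1/√(n−3) = 1/√317 = 0.056166
z-limits: 0.459897 ± 1.960·0.056166 = 0.459897 ± 0.110085 = [0.349812, 0.569982]
ρ-limits: (tanh 0.349812, tanh 0.569982) = (0.336, 0.515)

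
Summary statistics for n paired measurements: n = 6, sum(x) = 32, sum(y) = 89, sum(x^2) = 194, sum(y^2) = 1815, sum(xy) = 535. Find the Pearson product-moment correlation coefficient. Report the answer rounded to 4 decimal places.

0.5615

S_xy = nΣxy − ΣxΣy = 6·535 − 32·89 = 3210 − 2848 = 362
S_xx = nΣx² − (Σx)² = 6·194 − 32² = 1164 − 1024 = 140
S_yy = nΣy² − (Σy)² = 6·1815 − 89² = 10890 − 7921 = 2969
r = S_xy / √(S_xx·S_yy) = 362 / √(140·2969) = 362 / √415660 = 362 / 644.7170 = 0.5615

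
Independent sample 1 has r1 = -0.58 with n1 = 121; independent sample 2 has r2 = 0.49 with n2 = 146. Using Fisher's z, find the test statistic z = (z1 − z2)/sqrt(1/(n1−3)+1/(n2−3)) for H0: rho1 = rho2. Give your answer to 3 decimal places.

z1 = atanh(-0.58) = -0.662463,  z2 = atanh(0.49) = 0.536060
SE = √(1/(n1−3) + 1/(n2−3)) = √(1/118 + 1/143) = √(0.0084746 + 0.0069930) = √0.0154676 = 0.124369
z = (z1 − z2)/SE = (-0.662463 − 0.536060) / 0.124369 = -1.198523 / 0.124369 = -9.637

-9.637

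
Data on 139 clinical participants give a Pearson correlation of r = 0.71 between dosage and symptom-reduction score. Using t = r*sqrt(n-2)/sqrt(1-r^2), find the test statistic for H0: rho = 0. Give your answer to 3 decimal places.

11.801

t = r·√(n−2) / √(1−r²) with r = 0.71, n = 139
  = 0.71·√137 / √(1 − 0.5041)
  = 0.71·11.704700 / 0.704202
  = 8.310337 / 0.704202 = 11.801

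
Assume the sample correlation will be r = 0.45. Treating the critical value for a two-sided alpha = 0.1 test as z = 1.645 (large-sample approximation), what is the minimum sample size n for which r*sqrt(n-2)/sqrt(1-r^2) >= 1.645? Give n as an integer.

13

Need r·√(n−2)/√(1−r²) ≥ 1.645
√(n−2) ≥ 1.645·√(1−0.2025) / 0.45 = 1.645·0.893029 / 0.45 = 3.2645
n−2 ≥ 10.6570  ⇒  n ≥ 12.6570
Smallest integer n = 13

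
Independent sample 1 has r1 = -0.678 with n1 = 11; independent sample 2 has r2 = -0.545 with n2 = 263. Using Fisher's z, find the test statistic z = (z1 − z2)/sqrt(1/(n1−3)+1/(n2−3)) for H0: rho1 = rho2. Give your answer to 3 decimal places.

Fisher z-transforms: z1 = atanh(-0.678) = -0.825403, z2 = atanh(-0.545) = -0.611241; difference d = -0.214162
Var(d) = 1/8 + 1/260 = 0.1250000 + 0.0038462 = 0.1288462
z = d/√Var(d) = -0.214162 / √0.1288462 = -0.214162 / 0.358952 = -0.597

-0.597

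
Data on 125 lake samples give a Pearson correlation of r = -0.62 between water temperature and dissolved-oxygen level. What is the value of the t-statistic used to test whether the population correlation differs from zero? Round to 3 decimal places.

1 − r² = 1 − 0.3844 = 0.6156;  √(1−r²) = 0.784602
√(n−2) = √123 = 11.090537
t = r·√(n−2)/√(1−r²) = -0.62 · 11.090537 / 0.784602 = -8.764

-8.764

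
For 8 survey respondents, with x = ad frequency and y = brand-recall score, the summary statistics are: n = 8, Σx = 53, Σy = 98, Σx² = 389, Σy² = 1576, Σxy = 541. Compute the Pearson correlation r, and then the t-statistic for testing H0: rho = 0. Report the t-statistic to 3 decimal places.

-5.299

Numerator: nΣxy − (Σx)(Σy) = 8·541 − (53)(98) = -866
Denominator: √[(nΣx²−(Σx)²)(nΣy²−(Σy)²)]
  nΣx²−(Σx)² = 8·389 − 2809 = 303;  nΣy²−(Σy)² = 8·1576 − 9604 = 3004
  √(303·3004) = √910212 = 954.0503
r = -866 / 954.0503 = -0.9077
t = r·√(n−2)/√(1−r²) = -0.9077·√6 / √(1−0.823919) = -2.223402 / 0.419620 = -5.299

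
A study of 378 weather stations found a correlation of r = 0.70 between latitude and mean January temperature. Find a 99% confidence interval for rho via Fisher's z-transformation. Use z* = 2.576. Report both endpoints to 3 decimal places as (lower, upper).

z_r = atanh(0.70) = 0.867301;  SE = 1/√(n−3) = 1/√375 = 0.051640
z-limits: 0.867301 ± 2.576·0.051640 = 0.867301 ± 0.133025 = [0.734276, 1.000326]
ρ-limits: (tanh 0.734276, tanh 1.000326) = (0.626, 0.762)

(0.626, 0.762)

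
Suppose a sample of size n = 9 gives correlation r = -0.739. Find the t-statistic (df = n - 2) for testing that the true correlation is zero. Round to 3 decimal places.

1 − r² = 1 − 0.546121 = 0.453879;  √(1−r²) = 0.673705
√(n−2) = √7 = 2.645751
t = r·√(n−2)/√(1−r²) = -0.739 · 2.645751 / 0.673705 = -2.902

-2.902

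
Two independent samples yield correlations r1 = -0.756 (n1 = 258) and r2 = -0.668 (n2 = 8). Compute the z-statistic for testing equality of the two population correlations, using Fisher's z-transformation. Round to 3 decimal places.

-0.398

z1 = atanh(-0.756) = -0.986813,  z2 = atanh(-0.668) = -0.807123
SE = √(1/(n1−3) + 1/(n2−3)) = √(1/255 + 1/5) = √(0.0039216 + 0.2000000) = √0.2039216 = 0.451577
z = (z1 − z2)/SE = (-0.986813 − (-0.807123)) / 0.451577 = -0.179690 / 0.451577 = -0.398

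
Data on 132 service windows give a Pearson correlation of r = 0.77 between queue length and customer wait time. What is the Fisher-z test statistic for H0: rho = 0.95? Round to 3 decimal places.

-9.216

Fisher z: atanh(0.77) = 1.020328, atanh(0.95) = 1.831781
z = (z_r − z_0)·√(n−3) = (1.020328 − 1.831781)·√129 = -0.811453 · 11.357817 = -9.216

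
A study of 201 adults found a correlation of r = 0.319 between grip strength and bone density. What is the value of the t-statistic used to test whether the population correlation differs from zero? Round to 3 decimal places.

4.748

t = r·√(n−2) / √(1−r²) with r = 0.319, n = 201
  = 0.319·√199 / √(1 − 0.101761)
  = 0.319·14.106736 / 0.947755
  = 4.500049 / 0.947755 = 4.748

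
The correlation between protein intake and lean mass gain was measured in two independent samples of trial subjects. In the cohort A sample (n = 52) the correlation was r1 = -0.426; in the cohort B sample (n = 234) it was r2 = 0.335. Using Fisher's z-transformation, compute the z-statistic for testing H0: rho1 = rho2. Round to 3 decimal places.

Fisher z-transforms: z1 = atanh(-0.426) = -0.455000, z2 = atanh(0.335) = 0.348450; difference d = -0.803450
Var(d) = 1/49 + 1/231 = 0.0204082 + 0.0043290 = 0.0247372
z = d/√Var(d) = -0.803450 / √0.0247372 = -0.803450 / 0.157281 = -5.108

-5.108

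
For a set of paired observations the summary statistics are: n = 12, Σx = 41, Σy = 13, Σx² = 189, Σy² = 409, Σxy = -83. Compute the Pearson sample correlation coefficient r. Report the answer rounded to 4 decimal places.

-0.9167

S_xy = nΣxy − ΣxΣy = 12·(-83) − 41·13 = -996 − 533 = -1529
S_xx = nΣx² − (Σx)² = 12·189 − 41² = 2268 − 1681 = 587
S_yy = nΣy² − (Σy)² = 12·409 − 13² = 4908 − 169 = 4739
r = S_xy / √(S_xx·S_yy) = -1529 / √(587·4739) = -1529 / √2781793 = -1529 / 1667.8708 = -0.9167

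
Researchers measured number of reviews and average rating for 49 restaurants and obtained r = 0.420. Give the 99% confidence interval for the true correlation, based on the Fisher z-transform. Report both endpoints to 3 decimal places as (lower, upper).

z_r = atanh(0.420) = 0.447692;  SE = 1/√(n−3) = 1/√46 = 0.147442
z-limits: 0.447692 ± 2.576·0.147442 = 0.447692 ± 0.379811 = [0.067881, 0.827503]
ρ-limits: (tanh 0.067881, tanh 0.827503) = (0.068, 0.679)

(0.068, 0.679)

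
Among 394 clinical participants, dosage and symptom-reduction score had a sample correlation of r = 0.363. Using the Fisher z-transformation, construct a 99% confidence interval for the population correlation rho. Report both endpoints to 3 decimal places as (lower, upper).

(0.245, 0.470)

z_r = atanh(0.363) = 0.380337;  SE = 1/√(n−3) = 1/√391 = 0.050572
z-limits: 0.380337 ± 2.576·0.050572 = 0.380337 ± 0.130273 = [0.250064, 0.510610]
ρ-limits: (tanh 0.250064, tanh 0.510610) = (0.245, 0.470)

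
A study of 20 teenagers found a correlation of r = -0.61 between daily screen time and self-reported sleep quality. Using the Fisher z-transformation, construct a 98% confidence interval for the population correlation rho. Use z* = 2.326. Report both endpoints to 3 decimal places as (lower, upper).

(-0.855, -0.144)

z_r = atanh(-0.61) = -0.708921;  SE = 1/√(n−3) = 1/√17 = 0.242536
z-limits: -0.708921 ± 2.326·0.242536 = -0.708921 ± 0.564139 = [-1.273060, -0.144782]
ρ-limits: (tanh -1.273060, tanh -0.144782) = (-0.855, -0.144)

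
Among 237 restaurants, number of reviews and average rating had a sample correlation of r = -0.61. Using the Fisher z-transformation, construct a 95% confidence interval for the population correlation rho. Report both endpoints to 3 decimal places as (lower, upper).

Fisher z: z_r = atanh(r) = ½·ln((1+(-0.61))/(1−(-0.61))) = -0.708921
SE(z) = 1/√(n−3) = 1/√234 = 0.065372
95% ⇒ z* = 1.960; margin = 1.960·0.065372 = 0.128129
CI on z-scale: (-0.837050, -0.580792)
Back-transform: tanh(-0.837050) = -0.684243, tanh(-0.580792) = -0.523241

(-0.684, -0.523)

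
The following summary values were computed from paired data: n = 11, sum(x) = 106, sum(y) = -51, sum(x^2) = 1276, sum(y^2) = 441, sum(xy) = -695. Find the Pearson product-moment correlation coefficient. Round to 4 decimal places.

S_xy = nΣxy − ΣxΣy = 11·(-695) − 106·(-51) = -7645 − (-5406) = -2239
S_xx = nΣx² − (Σx)² = 11·1276 − 106² = 14036 − 11236 = 2800
S_yy = nΣy² − (Σy)² = 11·441 − (-51)² = 4851 − 2601 = 2250
r = S_xy / √(S_xx·S_yy) = -2239 / √(2800·2250) = -2239 / √6300000 = -2239 / 2509.9801 = -0.8920

-0.8920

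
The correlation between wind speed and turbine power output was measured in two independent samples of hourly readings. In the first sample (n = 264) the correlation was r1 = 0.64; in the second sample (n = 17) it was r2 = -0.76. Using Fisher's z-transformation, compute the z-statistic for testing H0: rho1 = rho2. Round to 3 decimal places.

z1 = atanh(0.64) = 0.758174,  z2 = atanh(-0.76) = -0.996215
SE = √(1/(n1−3) + 1/(n2−3)) = √(1/261 + 1/14) = √(0.0038314 + 0.0714286) = √0.0752600 = 0.274336
z = (z1 − z2)/SE = (0.758174 − (-0.996215)) / 0.274336 = 1.754389 / 0.274336 = 6.395

6.395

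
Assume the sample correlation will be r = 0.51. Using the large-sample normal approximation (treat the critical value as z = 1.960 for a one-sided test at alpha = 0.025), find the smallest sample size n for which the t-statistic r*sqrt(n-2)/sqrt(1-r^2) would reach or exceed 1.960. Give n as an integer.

r√(n−2)/√(1−r²) ≥ 1.960  ⇔  n−2 ≥ (1.960)²·(1−r²)/r²
(1−r²)/r² = (1−0.2601)/0.2601 = 2.8447
n ≥ 2 + 3.8416·2.8447 = 2 + 10.9282 = 12.9282
⌈12.9282⌉ = 13

13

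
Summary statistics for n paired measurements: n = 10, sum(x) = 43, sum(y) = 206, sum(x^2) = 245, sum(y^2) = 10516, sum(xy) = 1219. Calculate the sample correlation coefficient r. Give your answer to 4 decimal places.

S_xy = nΣxy − ΣxΣy = 10·1219 − 43·206 = 12190 − 8858 = 3332
S_xx = nΣx² − (Σx)² = 10·245 − 43² = 2450 − 1849 = 601
S_yy = nΣy² − (Σy)² = 10·10516 − 206² = 105160 − 42436 = 62724
r = S_xy / √(S_xx·S_yy) = 3332 / √(601·62724) = 3332 / √37697124 = 3332 / 6139.7984 = 0.5427

0.5427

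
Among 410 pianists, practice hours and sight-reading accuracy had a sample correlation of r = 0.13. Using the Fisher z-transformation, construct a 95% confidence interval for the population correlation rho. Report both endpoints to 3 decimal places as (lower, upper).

(0.034, 0.224)

Fisher z: z_r = atanh(r) = ½·ln((1+0.13)/(1−0.13)) = 0.130740
SE(z) = 1/√(n−3) = 1/√407 = 0.049568
95% ⇒ z* = 1.960; margin = 1.960·0.049568 = 0.097153
CI on z-scale: (0.033587, 0.227893)
Back-transform: tanh(0.033587) = 0.033574, tanh(0.227893) = 0.224028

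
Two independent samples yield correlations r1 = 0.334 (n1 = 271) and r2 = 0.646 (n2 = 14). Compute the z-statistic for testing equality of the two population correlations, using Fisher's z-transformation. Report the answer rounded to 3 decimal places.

-1.369

z1 = atanh(0.334) = 0.347324,  z2 = atanh(0.646) = 0.768403
SE = √(1/(n1−3) + 1/(n2−3)) = √(1/268 + 1/11) = √(0.0037313 + 0.0909091) = √0.0946404 = 0.307637
z = (z1 − z2)/SE = (0.347324 − 0.768403) / 0.307637 = -0.421079 / 0.307637 = -1.369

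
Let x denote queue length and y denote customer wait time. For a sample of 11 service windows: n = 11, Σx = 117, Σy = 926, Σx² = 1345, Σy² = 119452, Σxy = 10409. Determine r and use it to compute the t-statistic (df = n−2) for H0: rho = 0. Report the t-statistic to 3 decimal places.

S_xy = nΣxy − ΣxΣy = 11·10409 − 117·926 = 114499 − 108342 = 6157
S_xx = nΣx² − (Σx)² = 11·1345 − 117² = 14795 − 13689 = 1106
S_yy = nΣy² − (Σy)² = 11·119452 − 926² = 1313972 − 857476 = 456496
r = S_xy / √(S_xx·S_yy) = 6157 / √(1106·456496) = 6157 / √504884576 = 6157 / 22469.6368 = 0.2740
t = r·√(n−2)/√(1−r²) = 0.2740·√9 / √(1−0.075076) = 0.822000 / 0.961730 = 0.855

0.855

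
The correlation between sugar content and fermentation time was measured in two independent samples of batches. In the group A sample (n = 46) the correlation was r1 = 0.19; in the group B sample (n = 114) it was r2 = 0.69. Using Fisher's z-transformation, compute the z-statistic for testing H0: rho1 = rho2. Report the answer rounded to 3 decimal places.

-3.650

z1 = atanh(0.19) = 0.192337,  z2 = atanh(0.69) = 0.847956
SE = √(1/(n1−3) + 1/(n2−3)) = √(1/43 + 1/111) = √(0.0232558 + 0.0090090) = √0.0322648 = 0.179624
z = (z1 − z2)/SE = (0.192337 − 0.847956) / 0.179624 = -0.655619 / 0.179624 = -3.650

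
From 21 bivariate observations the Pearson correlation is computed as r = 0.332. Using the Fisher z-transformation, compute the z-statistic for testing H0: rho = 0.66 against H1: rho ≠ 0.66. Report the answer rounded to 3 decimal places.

-1.900

z_r = atanh(0.332) = 0.345074,  z_0 = atanh(0.66) = 0.792814
SE = 1/√(n−3) = 1/√18 = 0.235702
z = (z_r − z_0)/SE = (0.345074 − 0.792814) / 0.235702 = -0.447740 / 0.235702 = -1.900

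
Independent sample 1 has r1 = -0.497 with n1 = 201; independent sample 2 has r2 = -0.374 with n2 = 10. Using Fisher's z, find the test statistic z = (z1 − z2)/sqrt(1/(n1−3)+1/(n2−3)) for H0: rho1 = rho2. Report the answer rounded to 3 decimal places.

-0.396

z1 = atanh(-0.497) = -0.545314,  z2 = atanh(-0.374) = -0.393066
SE = √(1/(n1−3) + 1/(n2−3)) = √(1/198 + 1/7) = √(0.0050505 + 0.1428571) = √0.1479076 = 0.384588
z = (z1 − z2)/SE = (-0.545314 − (-0.393066)) / 0.384588 = -0.152248 / 0.384588 = -0.396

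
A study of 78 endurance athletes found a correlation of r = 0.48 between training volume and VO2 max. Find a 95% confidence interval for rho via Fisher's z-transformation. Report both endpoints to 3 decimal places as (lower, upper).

(0.288, 0.635)

z_r = atanh(0.48) = 0.522984;  SE = 1/√(n−3) = 1/√75 = 0.115470
z-limits: 0.522984 ± 1.960·0.115470 = 0.522984 ± 0.226321 = [0.296663, 0.749305]
ρ-limits: (tanh 0.296663, tanh 0.749305) = (0.288, 0.635)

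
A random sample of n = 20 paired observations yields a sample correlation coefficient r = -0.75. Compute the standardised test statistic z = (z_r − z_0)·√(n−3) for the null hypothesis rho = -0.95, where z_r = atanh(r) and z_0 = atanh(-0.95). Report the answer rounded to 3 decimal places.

3.541

Fisher z: atanh(-0.75) = -0.972955, atanh(-0.95) = -1.831781
z = (z_r − z_0)·√(n−3) = (-0.972955 − (-1.831781))·√17 = 0.858826 · 4.123106 = 3.541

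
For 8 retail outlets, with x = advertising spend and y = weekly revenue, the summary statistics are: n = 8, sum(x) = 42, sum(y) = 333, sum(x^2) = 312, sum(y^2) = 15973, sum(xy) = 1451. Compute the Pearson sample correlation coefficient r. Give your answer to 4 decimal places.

-0.6762

Numerator: nΣxy − (Σx)(Σy) = 8·1451 − (42)(333) = -2378
Denominator: √[(nΣx²−(Σx)²)(nΣy²−(Σy)²)]
  nΣx²−(Σx)² = 8·312 − 1764 = 732;  nΣy²−(Σy)² = 8·15973 − 110889 = 16895
  √(732·16895) = √12367140 = 3516.6945
r = -2378 / 3516.6945 = -0.6762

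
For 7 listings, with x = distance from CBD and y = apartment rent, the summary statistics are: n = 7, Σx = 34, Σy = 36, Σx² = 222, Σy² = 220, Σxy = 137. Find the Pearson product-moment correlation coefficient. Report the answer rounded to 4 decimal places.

Numerator: nΣxy − (Σx)(Σy) = 7·137 − (34)(36) = -265
Denominator: √[(nΣx²−(Σx)²)(nΣy²−(Σy)²)]
  nΣx²−(Σx)² = 7·222 − 1156 = 398;  nΣy²−(Σy)² = 7·220 − 1296 = 244
  √(398·244) = √97112 = 311.6280
r = -265 / 311.6280 = -0.8504

-0.8504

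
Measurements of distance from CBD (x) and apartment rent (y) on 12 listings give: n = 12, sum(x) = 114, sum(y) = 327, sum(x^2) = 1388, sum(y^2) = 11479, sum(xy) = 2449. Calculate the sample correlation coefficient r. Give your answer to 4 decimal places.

Numerator: nΣxy − (Σx)(Σy) = 12·2449 − (114)(327) = -7890
Denominator: √[(nΣx²−(Σx)²)(nΣy²−(Σy)²)]
  nΣx²−(Σx)² = 12·1388 − 12996 = 3660;  nΣy²−(Σy)² = 12·11479 − 106929 = 30819
  √(3660·30819) = √112797540 = 10620.6186
r = -7890 / 10620.6186 = -0.7429

-0.7429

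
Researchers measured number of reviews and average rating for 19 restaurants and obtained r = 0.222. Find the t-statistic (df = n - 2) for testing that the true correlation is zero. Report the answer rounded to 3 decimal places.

0.939

1 − r² = 1 − 0.049284 = 0.950716;  √(1−r²) = 0.975047
√(n−2) = √17 = 4.123106
t = r·√(n−2)/√(1−r²) = 0.222 · 4.123106 / 0.975047 = 0.939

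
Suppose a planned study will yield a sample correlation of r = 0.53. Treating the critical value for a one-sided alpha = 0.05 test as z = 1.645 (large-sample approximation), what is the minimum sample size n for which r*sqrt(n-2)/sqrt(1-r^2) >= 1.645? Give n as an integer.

9

r√(n−2)/√(1−r²) ≥ 1.645  ⇔  n−2 ≥ (1.645)²·(1−r²)/r²
(1−r²)/r² = (1−0.2809)/0.2809 = 2.5600
n ≥ 2 + 2.706025·2.5600 = 2 + 6.9274 = 8.9274
⌈8.9274⌉ = 9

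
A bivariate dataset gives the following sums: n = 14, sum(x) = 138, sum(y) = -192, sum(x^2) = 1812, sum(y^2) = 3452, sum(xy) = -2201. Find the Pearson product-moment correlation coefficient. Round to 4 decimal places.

-0.5071

Numerator: nΣxy − (Σx)(Σy) = 14·(-2201) − (138)(-192) = -4318
Denominator: √[(nΣx²−(Σx)²)(nΣy²−(Σy)²)]
  nΣx²−(Σx)² = 14·1812 − 19044 = 6324;  nΣy²−(Σy)² = 14·3452 − 36864 = 11464
  √(6324·11464) = √72498336 = 8514.5955
r = -4318 / 8514.5955 = -0.5071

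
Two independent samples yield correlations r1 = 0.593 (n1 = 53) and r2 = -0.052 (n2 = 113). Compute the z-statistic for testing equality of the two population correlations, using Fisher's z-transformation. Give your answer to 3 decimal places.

4.305

Fisher z-transforms: z1 = atanh(0.593) = 0.682281, z2 = atanh(-0.052) = -0.052047; difference d = 0.734328
Var(d) = 1/50 + 1/110 = 0.0200000 + 0.0090909 = 0.0290909
z = d/√Var(d) = 0.734328 / √0.0290909 = 0.734328 / 0.170561 = 4.305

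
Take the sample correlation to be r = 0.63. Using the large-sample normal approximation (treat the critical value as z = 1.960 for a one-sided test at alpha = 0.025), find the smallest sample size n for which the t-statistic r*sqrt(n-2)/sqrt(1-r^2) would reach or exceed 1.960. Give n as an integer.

r√(n−2)/√(1−r²) ≥ 1.960  ⇔  n−2 ≥ (1.960)²·(1−r²)/r²
(1−r²)/r² = (1−0.3969)/0.3969 = 1.5195
n ≥ 2 + 3.8416·1.5195 = 2 + 5.8373 = 7.8373
⌈7.8373⌉ = 8

8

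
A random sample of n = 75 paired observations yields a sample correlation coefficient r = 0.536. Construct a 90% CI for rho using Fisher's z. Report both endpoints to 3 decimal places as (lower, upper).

z_r = atanh(0.536) = 0.598526;  SE = 1/√(n−3) = 1/√72 = 0.117851
z-limits: 0.598526 ± 1.645·0.117851 = 0.598526 ± 0.193865 = [0.404661, 0.792391]
ρ-limits: (tanh 0.404661, tanh 0.792391) = (0.384, 0.660)

(0.384, 0.660)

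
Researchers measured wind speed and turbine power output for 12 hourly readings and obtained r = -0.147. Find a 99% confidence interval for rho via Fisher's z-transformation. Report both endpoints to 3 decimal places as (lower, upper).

Fisher z: z_r = atanh(r) = ½·ln((1+(-0.147))/(1−(-0.147))) = -0.148073
SE(z) = 1/√(n−3) = 1/√9 = 0.333333
99% ⇒ z* = 2.576; margin = 2.576·0.333333 = 0.858666
CI on z-scale: (-1.006739, 0.710593)
Back-transform: tanh(-1.006739) = -0.764410, tanh(0.710593) = 0.611049

(-0.764, 0.611)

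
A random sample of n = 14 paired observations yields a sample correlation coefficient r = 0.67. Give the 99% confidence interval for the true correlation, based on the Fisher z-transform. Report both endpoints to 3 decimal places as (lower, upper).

(0.034, 0.920)

z_r = atanh(0.67) = 0.810743;  SE = 1/√(n−3) = 1/√11 = 0.301511
z-limits: 0.810743 ± 2.576·0.301511 = 0.810743 ± 0.776692 = [0.034051, 1.587435]
ρ-limits: (tanh 0.034051, tanh 1.587435) = (0.034, 0.920)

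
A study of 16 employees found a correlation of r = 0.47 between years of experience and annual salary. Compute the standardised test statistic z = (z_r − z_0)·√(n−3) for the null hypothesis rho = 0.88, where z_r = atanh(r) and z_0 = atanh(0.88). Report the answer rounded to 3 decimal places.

-3.121

z_r = atanh(0.47) = 0.510070,  z_0 = atanh(0.88) = 1.375768
SE = 1/√(n−3) = 1/√13 = 0.277350
z = (z_r − z_0)/SE = (0.510070 − 1.375768) / 0.277350 = -0.865698 / 0.277350 = -3.121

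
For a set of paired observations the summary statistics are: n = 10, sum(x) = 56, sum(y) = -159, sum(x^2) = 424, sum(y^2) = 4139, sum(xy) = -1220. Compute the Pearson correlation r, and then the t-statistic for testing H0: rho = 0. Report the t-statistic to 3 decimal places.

Numerator: nΣxy − (Σx)(Σy) = 10·(-1220) − (56)(-159) = -3296
Denominator: √[(nΣx²−(Σx)²)(nΣy²−(Σy)²)]
  nΣx²−(Σx)² = 10·424 − 3136 = 1104;  nΣy²−(Σy)² = 10·4139 − 25281 = 16109
  √(1104·16109) = √17784336 = 4217.1479
r = -3296 / 4217.1479 = -0.7816
t = r·√(n−2)/√(1−r²) = -0.7816·√8 / √(1−0.610899) = -2.210699 / 0.623780 = -3.544

-3.544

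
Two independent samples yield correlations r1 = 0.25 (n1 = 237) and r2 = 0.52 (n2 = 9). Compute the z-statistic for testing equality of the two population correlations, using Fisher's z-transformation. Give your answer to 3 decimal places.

z1 = atanh(0.25) = 0.255413,  z2 = atanh(0.52) = 0.576340
SE = √(1/(n1−3) + 1/(n2−3)) = √(1/234 + 1/6) = √(0.0042735 + 0.1666667) = √0.1709402 = 0.413449
z = (z1 − z2)/SE = (0.255413 − 0.576340) / 0.413449 = -0.320927 / 0.413449 = -0.776

-0.776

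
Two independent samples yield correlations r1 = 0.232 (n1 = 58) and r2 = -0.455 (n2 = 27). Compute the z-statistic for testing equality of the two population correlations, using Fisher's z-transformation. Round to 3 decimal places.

2.973

z1 = atanh(0.232) = 0.236302,  z2 = atanh(-0.455) = -0.490988
SE = √(1/(n1−3) + 1/(n2−3)) = √(1/55 + 1/24) = √(0.0181818 + 0.0416667) = √0.0598485 = 0.244640
z = (z1 − z2)/SE = (0.236302 − (-0.490988)) / 0.244640 = 0.727290 / 0.244640 = 2.973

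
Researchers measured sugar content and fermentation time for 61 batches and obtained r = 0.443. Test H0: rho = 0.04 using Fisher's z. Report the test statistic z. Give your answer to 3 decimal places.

3.320

Fisher z: atanh(0.443) = 0.475957, atanh(0.04) = 0.040021
z = (z_r − z_0)·√(n−3) = (0.475957 − 0.040021)·√58 = 0.435936 · 7.615773 = 3.320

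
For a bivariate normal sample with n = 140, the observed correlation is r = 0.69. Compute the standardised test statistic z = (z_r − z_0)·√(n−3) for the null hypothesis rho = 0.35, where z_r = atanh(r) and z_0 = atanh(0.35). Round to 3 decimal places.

Fisher z: atanh(0.69) = 0.847956, atanh(0.35) = 0.365444
z = (z_r − z_0)·√(n−3) = (0.847956 − 0.365444)·√137 = 0.482512 · 11.704700 = 5.648

5.648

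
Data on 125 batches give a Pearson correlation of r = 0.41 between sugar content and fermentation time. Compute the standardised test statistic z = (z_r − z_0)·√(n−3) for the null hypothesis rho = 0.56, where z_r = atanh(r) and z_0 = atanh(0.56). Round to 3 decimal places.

-2.178

Fisher z: atanh(0.41) = 0.435611, atanh(0.56) = 0.632833
z = (z_r − z_0)·√(n−3) = (0.435611 − 0.632833)·√122 = -0.197222 · 11.045361 = -2.178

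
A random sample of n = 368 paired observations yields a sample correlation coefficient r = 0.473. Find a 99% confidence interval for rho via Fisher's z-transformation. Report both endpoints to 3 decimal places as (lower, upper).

Fisher z: z_r = atanh(r) = ½·ln((1+0.473)/(1−0.473)) = 0.513928
SE(z) = 1/√(n−3) = 1/√365 = 0.052342
99% ⇒ z* = 2.576; margin = 2.576·0.052342 = 0.134833
CI on z-scale: (0.379095, 0.648761)
Back-transform: tanh(0.379095) = 0.361921, tanh(0.648761) = 0.570835

(0.362, 0.571)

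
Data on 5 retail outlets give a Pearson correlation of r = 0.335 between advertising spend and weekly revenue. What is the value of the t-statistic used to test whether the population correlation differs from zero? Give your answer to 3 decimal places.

t = r·√(n−2) / √(1−r²) with r = 0.335, n = 5
  = 0.335·√3 / √(1 − 0.112225)
  = 0.335·1.732051 / 0.942218
  = 0.580237 / 0.942218 = 0.616

0.616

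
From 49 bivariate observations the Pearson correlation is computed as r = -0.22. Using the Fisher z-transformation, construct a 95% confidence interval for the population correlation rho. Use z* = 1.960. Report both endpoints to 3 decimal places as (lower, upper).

(-0.472, 0.065)

z_r = atanh(-0.22) = -0.223656;  SE = 1/√(n−3) = 1/√46 = 0.147442
z-limits: -0.223656 ± 1.960·0.147442 = -0.223656 ± 0.288986 = [-0.512642, 0.065330]
ρ-limits: (tanh -0.512642, tanh 0.065330) = (-0.472, 0.065)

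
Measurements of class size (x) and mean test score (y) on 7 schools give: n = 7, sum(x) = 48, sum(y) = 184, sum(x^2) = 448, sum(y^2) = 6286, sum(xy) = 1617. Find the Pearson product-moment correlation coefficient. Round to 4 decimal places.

0.8560

Numerator: nΣxy − (Σx)(Σy) = 7·1617 − (48)(184) = 2487
Denominator: √[(nΣx²−(Σx)²)(nΣy²−(Σy)²)]
  nΣx²−(Σx)² = 7·448 − 2304 = 832;  nΣy²−(Σy)² = 7·6286 − 33856 = 10146
  √(832·10146) = √8441472 = 2905.4211
r = 2487 / 2905.4211 = 0.8560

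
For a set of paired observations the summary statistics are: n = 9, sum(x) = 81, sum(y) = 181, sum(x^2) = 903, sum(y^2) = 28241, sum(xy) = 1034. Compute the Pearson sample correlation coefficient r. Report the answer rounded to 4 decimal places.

S_xy = nΣxy − ΣxΣy = 9·1034 − 81·181 = 9306 − 14661 = -5355
S_xx = nΣx² − (Σx)² = 9·903 − 81² = 8127 − 6561 = 1566
S_yy = nΣy² − (Σy)² = 9·28241 − 181² = 254169 − 32761 = 221408
r = S_xy / √(S_xx·S_yy) = -5355 / √(1566·221408) = -5355 / √346724928 = -5355 / 18620.5512 = -0.2876

-0.2876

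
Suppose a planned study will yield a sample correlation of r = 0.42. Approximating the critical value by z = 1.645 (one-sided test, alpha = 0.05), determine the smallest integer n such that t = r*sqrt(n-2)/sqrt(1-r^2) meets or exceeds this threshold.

r√(n−2)/√(1−r²) ≥ 1.645  ⇔  n−2 ≥ (1.645)²·(1−r²)/r²
(1−r²)/r² = (1−0.1764)/0.1764 = 4.6689
n ≥ 2 + 2.706025·4.6689 = 2 + 12.6342 = 14.6342
⌈14.6342⌉ = 15

15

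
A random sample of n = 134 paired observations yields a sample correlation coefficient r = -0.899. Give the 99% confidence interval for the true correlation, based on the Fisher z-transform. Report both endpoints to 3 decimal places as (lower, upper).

Fisher z: z_r = atanh(r) = ½·ln((1+(-0.899))/(1−(-0.899))) = -1.466981
SE(z) = 1/√(n−3) = 1/√131 = 0.087370
99% ⇒ z* = 2.576; margin = 2.576·0.087370 = 0.225065
CI on z-scale: (-1.692046, -1.241916)
Back-transform: tanh(-1.692046) = -0.934407, tanh(-1.241916) = -0.846001

(-0.934, -0.846)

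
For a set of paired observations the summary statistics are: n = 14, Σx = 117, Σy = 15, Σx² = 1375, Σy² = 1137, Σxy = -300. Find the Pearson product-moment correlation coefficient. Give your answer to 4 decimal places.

S_xy = nΣxy − ΣxΣy = 14·(-300) − 117·15 = -4200 − 1755 = -5955
S_xx = nΣx² − (Σx)² = 14·1375 − 117² = 19250 − 13689 = 5561
S_yy = nΣy² − (Σy)² = 14·1137 − 15² = 15918 − 225 = 15693
r = S_xy / √(S_xx·S_yy) = -5955 / √(5561·15693) = -5955 / √87268773 = -5955 / 9341.7757 = -0.6375

-0.6375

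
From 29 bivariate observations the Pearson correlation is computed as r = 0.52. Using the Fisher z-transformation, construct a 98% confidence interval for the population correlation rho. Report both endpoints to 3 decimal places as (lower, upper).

(0.120, 0.775)

Fisher z: z_r = atanh(r) = ½·ln((1+0.52)/(1−0.52)) = 0.576340
SE(z) = 1/√(n−3) = 1/√26 = 0.196116
98% ⇒ z* = 2.326; margin = 2.326·0.196116 = 0.456166
CI on z-scale: (0.120174, 1.032506)
Back-transform: tanh(0.120174) = 0.119599, tanh(1.032506) = 0.774911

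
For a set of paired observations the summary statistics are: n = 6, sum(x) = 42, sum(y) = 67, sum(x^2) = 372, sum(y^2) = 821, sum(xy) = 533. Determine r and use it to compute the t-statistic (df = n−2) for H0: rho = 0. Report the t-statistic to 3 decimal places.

3.215

S_xy = nΣxy − ΣxΣy = 6·533 − 42·67 = 3198 − 2814 = 384
S_xx = nΣx² − (Σx)² = 6·372 − 42² = 2232 − 1764 = 468
S_yy = nΣy² − (Σy)² = 6·821 − 67² = 4926 − 4489 = 437
r = S_xy / √(S_xx·S_yy) = 384 / √(468·437) = 384 / √204516 = 384 / 452.2345 = 0.8491
t = r·√(n−2)/√(1−r²) = 0.8491·√4 / √(1−0.720971) = 1.698200 / 0.528232 = 3.215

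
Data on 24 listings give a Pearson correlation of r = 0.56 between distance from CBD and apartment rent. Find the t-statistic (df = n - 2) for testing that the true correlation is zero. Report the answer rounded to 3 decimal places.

3.170

1 − r² = 1 − 0.3136 = 0.6864;  √(1−r²) = 0.828493
√(n−2) = √22 = 4.690416
t = r·√(n−2)/√(1−r²) = 0.56 · 4.690416 / 0.828493 = 3.170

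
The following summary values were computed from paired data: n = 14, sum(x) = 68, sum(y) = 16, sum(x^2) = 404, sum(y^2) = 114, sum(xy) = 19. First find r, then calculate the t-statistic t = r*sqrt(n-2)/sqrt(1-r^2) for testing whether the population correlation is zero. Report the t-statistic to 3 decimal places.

-3.386

Numerator: nΣxy − (Σx)(Σy) = 14·19 − (68)(16) = -822
Denominator: √[(nΣx²−(Σx)²)(nΣy²−(Σy)²)]
  nΣx²−(Σx)² = 14·404 − 4624 = 1032;  nΣy²−(Σy)² = 14·114 − 256 = 1340
  √(1032·1340) = √1382880 = 1175.9592
r = -822 / 1175.9592 = -0.6990
t = r·√(n−2)/√(1−r²) = -0.6990·√12 / √(1−0.488601) = -2.421407 / 0.715122 = -3.386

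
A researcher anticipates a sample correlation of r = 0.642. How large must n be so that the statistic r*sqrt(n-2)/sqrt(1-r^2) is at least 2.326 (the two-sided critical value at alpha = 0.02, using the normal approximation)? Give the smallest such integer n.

Need r·√(n−2)/√(1−r²) ≥ 2.326
√(n−2) ≥ 2.326·√(1−0.412164) / 0.642 = 2.326·0.766705 / 0.642 = 2.7778
n−2 ≥ 7.7162  ⇒  n ≥ 9.7162
Smallest integer n = 10

10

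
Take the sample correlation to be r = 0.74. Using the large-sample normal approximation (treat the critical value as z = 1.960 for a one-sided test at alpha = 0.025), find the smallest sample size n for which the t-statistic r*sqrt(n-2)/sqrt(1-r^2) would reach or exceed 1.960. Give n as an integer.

6

Need r·√(n−2)/√(1−r²) ≥ 1.960
√(n−2) ≥ 1.960·√(1−0.5476) / 0.74 = 1.960·0.672607 / 0.74 = 1.7815
n−2 ≥ 3.1737  ⇒  n ≥ 5.1737
Smallest integer n = 6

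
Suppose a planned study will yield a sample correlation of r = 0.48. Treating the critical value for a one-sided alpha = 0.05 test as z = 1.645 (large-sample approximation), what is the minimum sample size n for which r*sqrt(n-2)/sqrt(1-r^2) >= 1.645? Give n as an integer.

r√(n−2)/√(1−r²) ≥ 1.645  ⇔  n−2 ≥ (1.645)²·(1−r²)/r²
(1−r²)/r² = (1−0.2304)/0.2304 = 3.3403
n ≥ 2 + 2.706025·3.3403 = 2 + 9.0389 = 11.0389
⌈11.0389⌉ = 12

12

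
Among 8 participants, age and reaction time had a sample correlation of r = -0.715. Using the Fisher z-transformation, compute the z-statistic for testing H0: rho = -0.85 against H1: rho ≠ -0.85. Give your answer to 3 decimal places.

0.802

Fisher z: atanh(-0.715) = -0.897340, atanh(-0.85) = -1.256153
z = (z_r − z_0)·√(n−3) = (-0.897340 − (-1.256153))·√5 = 0.358813 · 2.236068 = 0.802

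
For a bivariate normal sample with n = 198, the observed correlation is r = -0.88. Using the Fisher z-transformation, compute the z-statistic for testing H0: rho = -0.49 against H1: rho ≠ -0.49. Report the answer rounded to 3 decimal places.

-11.726

Fisher z: atanh(-0.88) = -1.375768, atanh(-0.49) = -0.536060
z = (z_r − z_0)·√(n−3) = (-1.375768 − (-0.536060))·√195 = -0.839708 · 13.964240 = -11.726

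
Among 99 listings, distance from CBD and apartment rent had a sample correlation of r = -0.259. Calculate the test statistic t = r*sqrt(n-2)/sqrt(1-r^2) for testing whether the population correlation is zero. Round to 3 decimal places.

t = r·√(n−2) / √(1−r²) with r = -0.259, n = 99
  = -0.259·√97 / √(1 − 0.067081)
  = -0.259·9.848858 / 0.965877
  = -2.550854 / 0.965877 = -2.641

-2.641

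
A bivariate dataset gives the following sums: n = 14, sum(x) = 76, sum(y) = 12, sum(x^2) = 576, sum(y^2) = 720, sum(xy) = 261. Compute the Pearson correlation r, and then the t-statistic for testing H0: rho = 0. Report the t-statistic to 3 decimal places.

2.435

S_xy = nΣxy − ΣxΣy = 14·261 − 76·12 = 3654 − 912 = 2742
S_xx = nΣx² − (Σx)² = 14·576 − 76² = 8064 − 5776 = 2288
S_yy = nΣy² − (Σy)² = 14·720 − 12² = 10080 − 144 = 9936
r = S_xy / √(S_xx·S_yy) = 2742 / √(2288·9936) = 2742 / √22733568 = 2742 / 4767.9732 = 0.5751
t = r·√(n−2)/√(1−r²) = 0.5751·√12 / √(1−0.330740) = 1.992205 / 0.818083 = 2.435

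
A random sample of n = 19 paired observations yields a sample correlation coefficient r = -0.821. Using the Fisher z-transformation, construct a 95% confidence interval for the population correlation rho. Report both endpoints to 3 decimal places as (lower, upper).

(-0.929, -0.585)

z_r = atanh(-0.821) = -1.159878;  SE = 1/√(n−3) = 1/√16 = 0.250000
z-limits: -1.159878 ± 1.960·0.250000 = -1.159878 ± 0.490000 = [-1.649878, -0.669878]
ρ-limits: (tanh -1.649878, tanh -0.669878) = (-0.929, -0.585)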